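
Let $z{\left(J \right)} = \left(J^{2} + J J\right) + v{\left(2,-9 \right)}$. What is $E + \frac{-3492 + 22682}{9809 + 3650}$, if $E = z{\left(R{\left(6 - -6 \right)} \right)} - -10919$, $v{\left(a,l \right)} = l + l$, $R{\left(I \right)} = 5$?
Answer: $\frac{147408699}{13459} \approx 10952.0$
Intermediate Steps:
$v{\left(a,l \right)} = 2 l$
$z{\left(J \right)} = -18 + 2 J^{2}$ ($z{\left(J \right)} = \left(J^{2} + J J\right) + 2 \left(-9\right) = \left(J^{2} + J^{2}\right) - 18 = 2 J^{2} - 18 = -18 + 2 J^{2}$)
$E = 10951$ ($E = \left(-18 + 2 \cdot 5^{2}\right) - -10919 = \left(-18 + 2 \cdot 25\right) + 10919 = \left(-18 + 50\right) + 10919 = 32 + 10919 = 10951$)
$E + \frac{-3492 + 22682}{9809 + 3650} = 10951 + \frac{-3492 + 22682}{9809 + 3650} = 10951 + \frac{19190}{13459} = \frac{147408699}{13459}$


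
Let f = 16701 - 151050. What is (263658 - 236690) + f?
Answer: -107381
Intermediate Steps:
f = -134349
(263658 - 236690) + f = (263658 - 236690) - 134349 = 26968 - 134349 = -107381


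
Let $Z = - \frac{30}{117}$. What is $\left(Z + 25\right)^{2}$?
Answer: $\frac{931225}{1521} \approx 612.25$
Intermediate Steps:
$Z = - \frac{10}{39}$ ($Z = \left(-30\right) \frac{1}{117} = - \frac{10}{39} \approx -0.25641$)
$\left(Z + 25\right)^{2} = \left(- \frac{10}{39} + 25\right)^{2} = \left(\frac{965}{39}\right)^{2} = \frac{931225}{1521}$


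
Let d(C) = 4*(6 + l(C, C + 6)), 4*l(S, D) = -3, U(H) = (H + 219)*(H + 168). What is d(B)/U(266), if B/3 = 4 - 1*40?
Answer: 3/30070 ≈ 9.9767e-5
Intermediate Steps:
B = -108 (B = 3*(4 - 1*40) = 3*(4 - 40) = 3*(-36) = -108)
U(H) = (168 + H)*(219 + H) (U(H) = (219 + H)*(168 + H) = (168 + H)*(219 + H))
l(S, D) = -¾ (l(S, D) = (¼)*(-3) = -¾)
d(C) = 21 (d(C) = 4*(6 - ¾) = 4*(21/4) = 21)
d(B)/U(266) = 21/(36792 + 266² + 387*266) = 21/(36792 + 70756 + 102942) = 21/210490 = 21*(1/210490) = 3/30070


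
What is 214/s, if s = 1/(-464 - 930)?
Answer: -298316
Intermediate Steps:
s = -1/1394 (s = 1/(-1394) = -1/1394 ≈ -0.00071736)
214/s = 214/(-1/1394) = 214*(-1394) = -298316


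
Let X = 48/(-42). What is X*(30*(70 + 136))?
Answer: -49440/7 ≈ -7062.9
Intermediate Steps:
X = -8/7 (X = 48*(-1/42) = -8/7 ≈ -1.1429)
X*(30*(70 + 136)) = -240*(70 + 136)/7 = -240*206/7 = -8/7*6180 = -49440/7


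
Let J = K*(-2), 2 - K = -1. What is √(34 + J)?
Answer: 2*√7 ≈ 5.2915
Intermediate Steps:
K = 3 (K = 2 - 1*(-1) = 2 + 1 = 3)
J = -6 (J = 3*(-2) = -6)
√(34 + J) = √(34 - 6) = √28 = 2*√7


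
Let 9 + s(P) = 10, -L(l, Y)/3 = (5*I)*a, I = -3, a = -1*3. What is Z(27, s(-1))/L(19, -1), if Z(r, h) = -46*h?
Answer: 46/135 ≈ 0.34074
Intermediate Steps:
a = -3
L(l, Y) = -135 (L(l, Y) = -3*5*(-3)*(-3) = -(-45)*(-3) = -3*45 = -135)
s(P) = 1 (s(P) = -9 + 10 = 1)
Z(27, s(-1))/L(19, -1) = -46*1/(-135) = -46*(-1/135) = 46/135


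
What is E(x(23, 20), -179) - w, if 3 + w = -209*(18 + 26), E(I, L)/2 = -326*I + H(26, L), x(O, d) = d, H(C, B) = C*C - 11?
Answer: -2511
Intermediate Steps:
H(C, B) = -11 + C² (H(C, B) = C² - 11 = -11 + C²)
E(I, L) = 1330 - 652*I (E(I, L) = 2*(-326*I + (-11 + 26²)) = 2*(-326*I + (-11 + 676)) = 2*(-326*I + 665) = 2*(665 - 326*I) = 1330 - 652*I)
w = -9199 (w = -3 - 209*(18 + 26) = -3 - 209*44 = -3 - 9196 = -9199)
E(x(23, 20), -179) - w = (1330 - 652*20) - 1*(-9199) = (1330 - 13040) + 9199 = -11710 + 9199 = -2511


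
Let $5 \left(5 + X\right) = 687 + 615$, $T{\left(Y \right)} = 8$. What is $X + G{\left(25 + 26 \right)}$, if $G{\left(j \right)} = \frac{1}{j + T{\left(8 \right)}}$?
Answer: $\frac{75348}{295} \approx 255.42$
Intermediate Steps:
$X = \frac{1277}{5}$ ($X = -5 + \frac{687 + 615}{5} = -5 + \frac{1}{5} \cdot 1302 = -5 + \frac{1302}{5} = \frac{1277}{5} \approx 255.4$)
$G{\left(j \right)} = \frac{1}{8 + j}$ ($G{\left(j \right)} = \frac{1}{j + 8} = \frac{1}{8 + j}$)
$X + G{\left(25 + 26 \right)} = \frac{1277}{5} + \frac{1}{8 + \left(25 + 26\right)} = \frac{1277}{5} + \frac{1}{8 + 51} = \frac{1277}{5} + \frac{1}{59} = \frac{75348}{295}$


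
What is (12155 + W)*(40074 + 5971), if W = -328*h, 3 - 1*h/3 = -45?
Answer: -1615120465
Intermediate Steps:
h = 144 (h = 9 - 3*(-45) = 9 + 135 = 144)
W = -47232 (W = -328*144 = -47232)
(12155 + W)*(40074 + 5971) = (12155 - 47232)*(40074 + 5971) = -35077*46045 = -1615120465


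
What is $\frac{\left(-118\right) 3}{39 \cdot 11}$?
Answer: $- \frac{118}{143} \approx -0.82517$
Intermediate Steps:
$\frac{\left(-118\right) 3}{39 \cdot 11} = - \frac{354}{429} = \left(-354\right) \frac{1}{429} = - \frac{118}{143}$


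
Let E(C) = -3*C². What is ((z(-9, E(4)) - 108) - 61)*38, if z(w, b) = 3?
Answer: -6308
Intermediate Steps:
((z(-9, E(4)) - 108) - 61)*38 = ((3 - 108) - 61)*38 = (-105 - 61)*38 = -166*38 = -6308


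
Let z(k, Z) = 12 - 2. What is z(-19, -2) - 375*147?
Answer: -55115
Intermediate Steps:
z(k, Z) = 10
z(-19, -2) - 375*147 = 10 - 375*147 = 10 - 55125 = -55115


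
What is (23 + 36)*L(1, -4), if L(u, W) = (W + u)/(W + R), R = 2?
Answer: 177/2 ≈ 88.500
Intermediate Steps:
L(u, W) = (W + u)/(2 + W) (L(u, W) = (W + u)/(W + 2) = (W + u)/(2 + W))
(23 + 36)*L(1, -4) = (23 + 36)*((-4 + 1)/(2 - 4)) = 59*(-3/(-2)) = 59*(-½*(-3)) = 59*(3/2) = 177/2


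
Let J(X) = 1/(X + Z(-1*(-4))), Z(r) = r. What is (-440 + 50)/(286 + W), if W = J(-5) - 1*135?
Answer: -13/5 ≈ -2.6000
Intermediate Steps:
J(X) = 1/(4 + X) (J(X) = 1/(X - 1*(-4)) = 1/(X + 4) = 1/(4 + X))
W = -136 (W = 1/(4 - 5) - 1*135 = 1/(-1) - 135 = -1 - 135 = -136)
(-440 + 50)/(286 + W) = (-440 + 50)/(286 - 136) = -390/150 = -390*1/150 = -13/5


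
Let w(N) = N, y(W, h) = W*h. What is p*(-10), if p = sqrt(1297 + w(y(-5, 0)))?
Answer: -10*sqrt(1297) ≈ -360.14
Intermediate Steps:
p = sqrt(1297) (p = sqrt(1297 - 5*0) = sqrt(1297 + 0) = sqrt(1297) ≈ 36.014)
p*(-10) = sqrt(1297)*(-10) = -10*sqrt(1297)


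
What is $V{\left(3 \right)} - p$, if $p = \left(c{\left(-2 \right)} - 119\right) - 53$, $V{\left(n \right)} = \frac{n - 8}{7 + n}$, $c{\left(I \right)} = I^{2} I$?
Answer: $\frac{359}{2} \approx 179.5$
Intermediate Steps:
$c{\left(I \right)} = I^{3}$
$V{\left(n \right)} = \frac{-8 + n}{7 + n}$
$p = -180$ ($p = \left(\left(-2\right)^{3} - 119\right) - 53 = \left(-8 - 119\right) - 53 = -127 - 53 = -180$)
$V{\left(3 \right)} - p = \frac{-8 + 3}{7 + 3} - -180 = \frac{1}{10} \left(-5\right) + 180 = - \frac{1}{2} + 180 = \frac{359}{2}$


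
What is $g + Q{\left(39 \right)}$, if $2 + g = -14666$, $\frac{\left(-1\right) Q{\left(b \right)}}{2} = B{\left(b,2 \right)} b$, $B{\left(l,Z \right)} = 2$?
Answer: $-14824$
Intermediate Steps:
$Q{\left(b \right)} = - 4 b$ ($Q{\left(b \right)} = - 2 \cdot 2 b = - 4 b$)
$g = -14668$ ($g = -2 - 14666 = -14668$)
$g + Q{\left(39 \right)} = -14668 - 156 = -14824$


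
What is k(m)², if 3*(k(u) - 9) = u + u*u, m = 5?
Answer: 361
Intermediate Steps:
k(u) = 9 + u/3 + u²/3 (k(u) = 9 + (u + u*u)/3 = 9 + (u + u²)/3 = 9 + (u/3 + u²/3) = 9 + u/3 + u²/3)
k(m)² = (9 + (⅓)*5 + (⅓)*5²)² = (9 + 5/3 + (⅓)*25)² = (9 + 5/3 + 25/3)² = 19² = 361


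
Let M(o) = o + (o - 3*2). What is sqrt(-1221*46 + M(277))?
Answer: I*sqrt(55618) ≈ 235.83*I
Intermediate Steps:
M(o) = -6 + 2*o (M(o) = o + (o - 6) = o + (-6 + o) = -6 + 2*o)
sqrt(-1221*46 + M(277)) = sqrt(-1221*46 + (-6 + 2*277)) = sqrt(-56166 + (-6 + 554)) = sqrt(-56166 + 548) = sqrt(-55618) = I*sqrt(55618)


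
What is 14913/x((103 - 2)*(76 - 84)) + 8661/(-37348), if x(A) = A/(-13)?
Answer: 1808405331/7544296 ≈ 239.71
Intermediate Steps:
x(A) = -A/13 (x(A) = A*(-1/13) = -A/13)
14913/x((103 - 2)*(76 - 84)) + 8661/(-37348) = 14913/((-(103 - 2)*(76 - 84)/13)) + 8661/(-37348) = 14913/((-101*(-8)/13)) + 8661*(-1/37348) = 14913/((-1/13*(-808))) - 8661/37348 = 14913/(808/13) - 8661/37348 = 14913*(13/808) - 8661/37348 = 193869/808 - 8661/37348 = 1808405331/7544296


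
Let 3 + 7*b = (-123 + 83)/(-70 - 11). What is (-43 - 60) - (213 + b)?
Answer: -25567/81 ≈ -315.64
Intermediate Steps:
b = -29/81 (b = -3/7 + ((-123 + 83)/(-70 - 11))/7 = -3/7 + (-40/(-81))/7 = -3/7 + (-40*(-1/81))/7 = -3/7 + (⅐)*(40/81) = -3/7 + 40/567 = -29/81 ≈ -0.35802)
(-43 - 60) - (213 + b) = (-43 - 60) - (213 - 29/81) = -103 - 1*17224/81 = -103 - 17224/81 = -25567/81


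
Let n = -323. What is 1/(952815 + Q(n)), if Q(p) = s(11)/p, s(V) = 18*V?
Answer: 323/307759047 ≈ 1.0495e-6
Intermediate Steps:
Q(p) = 198/p (Q(p) = (18*11)/p = 198/p)
1/(952815 + Q(n)) = 1/(952815 + 198/(-323)) = 1/(952815 + 198*(-1/323)) = 1/(952815 - 198/323) = 1/(307759047/323) = 323/307759047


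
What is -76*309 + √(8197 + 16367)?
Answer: -23484 + 2*√6141 ≈ -23327.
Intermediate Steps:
-76*309 + √(8197 + 16367) = -23484 + √24564 = -23484 + 2*√6141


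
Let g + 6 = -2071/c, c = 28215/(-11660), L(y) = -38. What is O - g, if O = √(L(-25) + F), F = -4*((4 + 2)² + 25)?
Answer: -22946/27 + I*√282 ≈ -849.85 + 16.793*I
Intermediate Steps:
c = -513/212 (c = 28215*(-1/11660) = -513/212 ≈ -2.4198)
g = 22946/27 (g = -6 - 2071/(-513/212) = -6 - 2071*(-212/513) = -6 + 23108/27 = 22946/27 ≈ 849.85)
F = -244 (F = -4*(6² + 25) = -4*(36 + 25) = -4*61 = -244)
O = I*√282 (O = √(-38 - 244) = √(-282) = I*√282 ≈ 16.793*I)
O - g = I*√282 - 1*22946/27 = I*√282 - 22946/27 = -22946/27 + I*√282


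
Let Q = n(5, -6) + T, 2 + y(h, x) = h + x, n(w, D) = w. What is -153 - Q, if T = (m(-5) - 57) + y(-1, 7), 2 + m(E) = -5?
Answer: -98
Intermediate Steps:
m(E) = -7 (m(E) = -2 - 5 = -7)
y(h, x) = -2 + h + x (y(h, x) = -2 + (h + x) = -2 + h + x)
T = -60 (T = (-7 - 57) + (-2 - 1 + 7) = -64 + 4 = -60)
Q = -55 (Q = 5 - 60 = -55)
-153 - Q = -153 - 1*(-55) = -153 + 55 = -98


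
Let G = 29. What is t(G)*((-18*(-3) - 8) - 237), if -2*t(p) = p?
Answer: 5539/2 ≈ 2769.5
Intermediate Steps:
t(p) = -p/2
t(G)*((-18*(-3) - 8) - 237) = (-½*29)*((-18*(-3) - 8) - 237) = -29*((54 - 8) - 237)/2 = -29*(46 - 237)/2 = -29/2*(-191) = 5539/2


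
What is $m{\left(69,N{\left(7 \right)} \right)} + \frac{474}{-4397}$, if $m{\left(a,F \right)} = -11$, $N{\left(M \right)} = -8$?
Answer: $- \frac{48841}{4397} \approx -11.108$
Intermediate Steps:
$m{\left(69,N{\left(7 \right)} \right)} + \frac{474}{-4397} = -11 + \frac{474}{-4397} = -11 + 474 \left(- \frac{1}{4397}\right) = -11 - \frac{474}{4397} = - \frac{48841}{4397}$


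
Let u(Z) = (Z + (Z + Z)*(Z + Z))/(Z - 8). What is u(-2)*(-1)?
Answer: 7/5 ≈ 1.4000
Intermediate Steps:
u(Z) = (Z + 4*Z²)/(-8 + Z) (u(Z) = (Z + (2*Z)*(2*Z))/(-8 + Z) = (Z + 4*Z²)/(-8 + Z))
u(-2)*(-1) = -2*(1 + 4*(-2))/(-8 - 2)*(-1) = -2*(1 - 8)/(-10)*(-1) = -2*(-⅒)*(-7)*(-1) = -7/5*(-1) = 7/5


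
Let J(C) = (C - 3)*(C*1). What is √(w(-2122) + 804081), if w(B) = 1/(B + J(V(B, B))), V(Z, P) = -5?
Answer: √3485469206562/2082 ≈ 896.71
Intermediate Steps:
J(C) = C*(-3 + C) (J(C) = (-3 + C)*C = C*(-3 + C))
w(B) = 1/(40 + B) (w(B) = 1/(B - 5*(-3 - 5)) = 1/(B - 5*(-8)) = 1/(B + 40) = 1/(40 + B))
√(w(-2122) + 804081) = √(1/(40 - 2122) + 804081) = √(1/(-2082) + 804081) = √(-1/2082 + 804081) = √(1674096641/2082) = √3485469206562/2082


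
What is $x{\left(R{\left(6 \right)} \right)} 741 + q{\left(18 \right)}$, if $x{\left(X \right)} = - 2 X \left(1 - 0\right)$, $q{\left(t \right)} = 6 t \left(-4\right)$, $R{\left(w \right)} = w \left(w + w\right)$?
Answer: $-107136$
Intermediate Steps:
$R{\left(w \right)} = 2 w^{2}$ ($R{\left(w \right)} = w 2 w = 2 w^{2}$)
$q{\left(t \right)} = - 24 t$
$x{\left(X \right)} = - 2 X$ ($x{\left(X \right)} = - 2 X \left(1 + 0\right) = - 2 X 1 = - 2 X$)
$x{\left(R{\left(6 \right)} \right)} 741 + q{\left(18 \right)} = - 2 \cdot 2 \cdot 6^{2} \cdot 741 - 432 = - 2 \cdot 2 \cdot 36 \cdot 741 - 432 = \left(-2\right) 72 \cdot 741 - 432 = \left(-144\right) 741 - 432 = -106704 - 432 = -107136$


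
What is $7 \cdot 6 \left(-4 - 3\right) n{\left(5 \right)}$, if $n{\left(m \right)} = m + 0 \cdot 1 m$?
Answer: $-1470$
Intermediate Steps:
$n{\left(m \right)} = m$ ($n{\left(m \right)} = m + 0 m = m + 0 = m$)
$7 \cdot 6 \left(-4 - 3\right) n{\left(5 \right)} = 7 \cdot 6 \left(-4 - 3\right) 5 = 7 \cdot 6 \left(-7\right) 5 = 7 \left(-42\right) 5 = \left(-294\right) 5 = -1470$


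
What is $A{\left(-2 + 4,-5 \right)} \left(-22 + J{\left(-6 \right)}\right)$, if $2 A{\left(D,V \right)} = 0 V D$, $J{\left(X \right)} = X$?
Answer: $0$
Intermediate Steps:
$A{\left(D,V \right)} = 0$ ($A{\left(D,V \right)} = \frac{0 V D}{2} = \frac{0 D}{2} = \frac{1}{2} \cdot 0 = 0$)
$A{\left(-2 + 4,-5 \right)} \left(-22 + J{\left(-6 \right)}\right) = 0 \left(-22 - 6\right) = 0 \left(-28\right) = 0$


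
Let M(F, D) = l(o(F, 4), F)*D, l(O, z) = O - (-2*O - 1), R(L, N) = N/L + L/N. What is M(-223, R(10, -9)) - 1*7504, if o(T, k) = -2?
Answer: -134891/18 ≈ -7493.9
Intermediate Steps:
R(L, N) = L/N + N/L
l(O, z) = 1 + 3*O (l(O, z) = O - (-1 - 2*O) = O + (1 + 2*O) = 1 + 3*O)
M(F, D) = -5*D (M(F, D) = (1 + 3*(-2))*D = (1 - 6)*D = -5*D)
M(-223, R(10, -9)) - 1*7504 = -5*(10/(-9) - 9/10) - 1*7504 = -5*(10*(-1/9) - 9*1/10) - 7504 = -5*(-10/9 - 9/10) - 7504 = -5*(-181/90) - 7504 = 181/18 - 7504 = -134891/18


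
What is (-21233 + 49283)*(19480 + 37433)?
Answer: 1596409650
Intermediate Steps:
(-21233 + 49283)*(19480 + 37433) = 28050*56913 = 1596409650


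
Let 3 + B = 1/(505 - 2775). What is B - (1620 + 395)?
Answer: -4580861/2270 ≈ -2018.0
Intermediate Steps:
B = -6811/2270 (B = -3 + 1/(505 - 2775) = -3 + 1/(-2270) = -3 - 1/2270 = -6811/2270 ≈ -3.0004)
B - (1620 + 395) = -6811/2270 - (1620 + 395) = -6811/2270 - 1*2015 = -6811/2270 - 2015 = -4580861/2270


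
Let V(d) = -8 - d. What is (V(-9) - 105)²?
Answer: 10816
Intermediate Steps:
(V(-9) - 105)² = ((-8 - 1*(-9)) - 105)² = ((-8 + 9) - 105)² = (1 - 105)² = (-104)² = 10816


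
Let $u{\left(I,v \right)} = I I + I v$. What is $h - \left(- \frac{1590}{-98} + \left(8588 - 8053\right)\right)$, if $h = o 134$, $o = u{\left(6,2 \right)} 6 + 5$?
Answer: $\frac{1896828}{49} \approx 38711.0$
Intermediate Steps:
$u{\left(I,v \right)} = I^{2} + I v$
$o = 293$ ($o = 6 \left(6 + 2\right) 6 + 5 = 6 \cdot 8 \cdot 6 + 5 = 48 \cdot 6 + 5 = 288 + 5 = 293$)
$h = 39262$ ($h = 293 \cdot 134 = 39262$)
$h - \left(- \frac{1590}{-98} + \left(8588 - 8053\right)\right) = 39262 - \left(- \frac{1590}{-98} + \left(8588 - 8053\right)\right) = 39262 - \left(\left(-1590\right) \left(- \frac{1}{98}\right) + \left(8588 - 8053\right)\right) = 39262 - \left(\frac{795}{49} + 535\right) = 39262 - \frac{27010}{49} = \frac{1896828}{49}$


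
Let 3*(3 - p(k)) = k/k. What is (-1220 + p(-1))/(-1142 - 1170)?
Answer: 913/1734 ≈ 0.52653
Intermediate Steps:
p(k) = 8/3 (p(k) = 3 - k/(3*k) = 3 - ⅓*1 = 3 - ⅓ = 8/3)
(-1220 + p(-1))/(-1142 - 1170) = (-1220 + 8/3)/(-1142 - 1170) = -3652/3/(-2312) = -3652/3*(-1/2312) = 913/1734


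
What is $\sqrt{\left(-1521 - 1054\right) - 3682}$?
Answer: $i \sqrt{6257} \approx 79.101 i$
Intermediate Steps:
$\sqrt{\left(-1521 - 1054\right) - 3682} = \sqrt{-2575 - 3682} = \sqrt{-6257} = i \sqrt{6257}$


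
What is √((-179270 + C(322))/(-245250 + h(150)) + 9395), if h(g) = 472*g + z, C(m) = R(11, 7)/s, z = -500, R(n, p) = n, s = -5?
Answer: √287588849658890/174950 ≈ 96.933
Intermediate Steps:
C(m) = -11/5 (C(m) = 11/(-5) = 11*(-⅕) = -11/5)
h(g) = -500 + 472*g (h(g) = 472*g - 500 = -500 + 472*g)
√((-179270 + C(322))/(-245250 + h(150)) + 9395) = √((-179270 - 11/5)/(-245250 + (-500 + 472*150)) + 9395) = √(-896361/(5*(-245250 + (-500 + 70800))) + 9395) = √(-896361/(5*(-245250 + 70300)) + 9395) = √(-896361/5/(-174950) + 9395) = √(-896361/5*(-1/174950) + 9395) = √(896361/874750 + 9395) = √(8219172611/874750) = √287588849658890/174950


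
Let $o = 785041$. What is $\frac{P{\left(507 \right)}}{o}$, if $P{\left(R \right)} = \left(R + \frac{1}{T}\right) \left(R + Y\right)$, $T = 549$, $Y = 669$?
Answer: $\frac{109110848}{143662503} \approx 0.75949$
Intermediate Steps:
$P{\left(R \right)} = \left(669 + R\right) \left(\frac{1}{549} + R\right)$ ($P{\left(R \right)} = \left(R + \frac{1}{549}\right) \left(R + 669\right) = \left(R + \frac{1}{549}\right) \left(669 + R\right) = \left(\frac{1}{549} + R\right) \left(669 + R\right) = \left(669 + R\right) \left(\frac{1}{549} + R\right)$)
$\frac{P{\left(507 \right)}}{o} = \frac{\frac{223}{183} + \frac{1}{549} \cdot 507 + 507 \left(669 + 507\right)}{785041} = \left(\frac{223}{183} + \frac{169}{183} + 507 \cdot 1176\right) \frac{1}{785041} = \left(\frac{223}{183} + \frac{169}{183} + 596232\right) \frac{1}{785041} = \frac{109110848}{183} \cdot \frac{1}{785041} = \frac{109110848}{143662503}$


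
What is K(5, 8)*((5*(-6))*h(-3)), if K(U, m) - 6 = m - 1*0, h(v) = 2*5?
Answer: -4200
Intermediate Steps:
h(v) = 10
K(U, m) = 6 + m (K(U, m) = 6 + (m - 1*0) = 6 + (m + 0) = 6 + m)
K(5, 8)*((5*(-6))*h(-3)) = (6 + 8)*((5*(-6))*10) = 14*(-30*10) = 14*(-300) = -4200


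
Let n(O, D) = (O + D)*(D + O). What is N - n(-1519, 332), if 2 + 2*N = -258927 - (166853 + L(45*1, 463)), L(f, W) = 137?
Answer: -3243857/2 ≈ -1.6219e+6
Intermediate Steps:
N = -425919/2 (N = -1 + (-258927 - (166853 + 137))/2 = -1 + (-258927 - 1*166990)/2 = -1 + (-258927 - 166990)/2 = -1 + (½)*(-425917) = -1 - 425917/2 = -425919/2 ≈ -2.1296e+5)
n(O, D) = (D + O)² (n(O, D) = (D + O)*(D + O) = (D + O)²)
N - n(-1519, 332) = -425919/2 - (332 - 1519)² = -425919/2 - 1*(-1187)² = -425919/2 - 1*1408969 = -425919/2 - 1408969 = -3243857/2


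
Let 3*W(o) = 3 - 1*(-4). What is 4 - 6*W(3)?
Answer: -10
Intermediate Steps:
W(o) = 7/3 (W(o) = (3 - 1*(-4))/3 = (3 + 4)/3 = (⅓)*7 = 7/3)
4 - 6*W(3) = 4 - 6*7/3 = 4 - 14 = -10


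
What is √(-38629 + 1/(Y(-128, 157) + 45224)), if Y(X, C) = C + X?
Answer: 42*I*√12882662/767 ≈ 196.54*I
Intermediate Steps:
√(-38629 + 1/(Y(-128, 157) + 45224)) = √(-38629 + 1/((157 - 128) + 45224)) = √(-38629 + 1/(29 + 45224)) = √(-38629 + 1/45253) = √(-1748078136/45253) = 42*I*√12882662/767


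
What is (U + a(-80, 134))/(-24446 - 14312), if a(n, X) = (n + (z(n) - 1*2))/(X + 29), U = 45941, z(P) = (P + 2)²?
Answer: -7494385/6317554 ≈ -1.1863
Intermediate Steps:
z(P) = (2 + P)²
a(n, X) = (-2 + n + (2 + n)²)/(29 + X) (a(n, X) = (n + ((2 + n)² - 1*2))/(X + 29) = (n + ((2 + n)² - 2))/(29 + X) = (n + (-2 + (2 + n)²))/(29 + X) = (-2 + n + (2 + n)²)/(29 + X))
(U + a(-80, 134))/(-24446 - 14312) = (45941 + (-2 - 80 + (2 - 80)²)/(29 + 134))/(-24446 - 14312) = (45941 + (-2 - 80 + (-78)²)/163)/(-38758) = (45941 + (-2 - 80 + 6084)/163)*(-1/38758) = (45941 + (1/163)*6002)*(-1/38758) = (45941 + 6002/163)*(-1/38758) = (7494385/163)*(-1/38758) = -7494385/6317554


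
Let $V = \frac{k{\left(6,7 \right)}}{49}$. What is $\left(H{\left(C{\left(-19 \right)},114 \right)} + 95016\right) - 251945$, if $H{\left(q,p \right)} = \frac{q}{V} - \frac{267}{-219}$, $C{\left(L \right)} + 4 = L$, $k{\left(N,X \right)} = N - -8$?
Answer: $- \frac{22923209}{146} \approx -1.5701 \cdot 10^{5}$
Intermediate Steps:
$k{\left(N,X \right)} = 8 + N$ ($k{\left(N,X \right)} = N + 8 = 8 + N$)
$C{\left(L \right)} = -4 + L$
$V = \frac{2}{7}$ ($V = \frac{8 + 6}{49} = 14 \cdot \frac{1}{49} = \frac{2}{7} \approx 0.28571$)
$H{\left(q,p \right)} = \frac{89}{73} + \frac{7 q}{2}$ ($H{\left(q,p \right)} = \frac{q}{\frac{2}{7}} - \frac{267}{-219} = q \frac{7}{2} - - \frac{89}{73} = \frac{7 q}{2} + \frac{89}{73} = \frac{89}{73} + \frac{7 q}{2}$)
$\left(H{\left(C{\left(-19 \right)},114 \right)} + 95016\right) - 251945 = \left(\left(\frac{89}{73} + \frac{7 \left(-4 - 19\right)}{2}\right) + 95016\right) - 251945 = \left(\left(\frac{89}{73} + \frac{7}{2} \left(-23\right)\right) + 95016\right) - 251945 = \left(\left(\frac{89}{73} - \frac{161}{2}\right) + 95016\right) - 251945 = \left(- \frac{11575}{146} + 95016\right) - 251945 = \frac{13860761}{146} - 251945 = - \frac{22923209}{146}$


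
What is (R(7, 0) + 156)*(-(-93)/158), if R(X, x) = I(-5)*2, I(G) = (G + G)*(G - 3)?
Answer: 186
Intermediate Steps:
I(G) = 2*G*(-3 + G) (I(G) = (2*G)*(-3 + G) = 2*G*(-3 + G))
R(X, x) = 160 (R(X, x) = (2*(-5)*(-3 - 5))*2 = (2*(-5)*(-8))*2 = 80*2 = 160)
(R(7, 0) + 156)*(-(-93)/158) = (160 + 156)*(-(-93)/158) = 316*(-(-93)/158) = 316*(-1*(-93/158)) = 316*(93/158) = 186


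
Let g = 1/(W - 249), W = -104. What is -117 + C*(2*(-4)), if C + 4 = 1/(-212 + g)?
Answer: -6358321/74837 ≈ -84.962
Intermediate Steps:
g = -1/353 (g = 1/(-104 - 249) = 1/(-353) = -1/353 ≈ -0.0028329)
C = -299701/74837 (C = -4 + 1/(-212 - 1/353) = -4 + 1/(-74837/353) = -4 - 353/74837 = -299701/74837 ≈ -4.0047)
-117 + C*(2*(-4)) = -117 - 599402*(-4)/74837 = -117 - 299701/74837*(-8) = -117 + 2397608/74837 = -6358321/74837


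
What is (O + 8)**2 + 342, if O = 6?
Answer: 538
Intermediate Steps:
(O + 8)**2 + 342 = (6 + 8)**2 + 342 = 14**2 + 342 = 196 + 342 = 538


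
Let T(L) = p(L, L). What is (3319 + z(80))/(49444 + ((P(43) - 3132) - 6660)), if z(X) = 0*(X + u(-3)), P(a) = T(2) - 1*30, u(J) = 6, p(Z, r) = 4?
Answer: 3319/39626 ≈ 0.083758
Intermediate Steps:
T(L) = 4
P(a) = -26 (P(a) = 4 - 1*30 = 4 - 30 = -26)
z(X) = 0 (z(X) = 0*(X + 6) = 0*(6 + X) = 0)
(3319 + z(80))/(49444 + ((P(43) - 3132) - 6660)) = (3319 + 0)/(49444 + ((-26 - 3132) - 6660)) = 3319/(49444 + (-3158 - 6660)) = 3319/(49444 - 9818) = 3319/39626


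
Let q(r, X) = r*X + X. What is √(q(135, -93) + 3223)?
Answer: 5*I*√377 ≈ 97.082*I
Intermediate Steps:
q(r, X) = X + X*r (q(r, X) = X*r + X = X + X*r)
√(q(135, -93) + 3223) = √(-93*(1 + 135) + 3223) = √(-93*136 + 3223) = √(-12648 + 3223) = √(-9425) = 5*I*√377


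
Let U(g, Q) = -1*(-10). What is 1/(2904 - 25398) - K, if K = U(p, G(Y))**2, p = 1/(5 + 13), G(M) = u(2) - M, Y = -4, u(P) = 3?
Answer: -2249401/22494 ≈ -100.00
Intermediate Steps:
G(M) = 3 - M
p = 1/18 ≈ 0.055556
U(g, Q) = 10
K = 100 (K = 10**2 = 100)
1/(2904 - 25398) - K = 1/(2904 - 25398) - 1*100 = 1/(-22494) - 100 = -1/22494 - 100 = -2249401/22494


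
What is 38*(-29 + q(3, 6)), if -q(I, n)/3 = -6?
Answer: -418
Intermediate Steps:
q(I, n) = 18 (q(I, n) = -3*(-6) = 18)
38*(-29 + q(3, 6)) = 38*(-29 + 18) = 38*(-11) = -418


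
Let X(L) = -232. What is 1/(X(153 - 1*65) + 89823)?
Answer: 1/89591 ≈ 1.1162e-5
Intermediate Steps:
1/(X(153 - 1*65) + 89823) = 1/(-232 + 89823) = 1/89591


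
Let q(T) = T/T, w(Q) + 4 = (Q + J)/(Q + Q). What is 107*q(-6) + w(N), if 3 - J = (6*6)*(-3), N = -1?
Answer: 48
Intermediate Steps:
J = 111 (J = 3 - 6*6*(-3) = 3 - 36*(-3) = 3 - 1*(-108) = 3 + 108 = 111)
w(Q) = -4 + (111 + Q)/(2*Q) (w(Q) = -4 + (Q + 111)/(Q + Q) = -4 + (111 + Q)/((2*Q)) = -4 + (111 + Q)*(1/(2*Q)) = -4 + (111 + Q)/(2*Q))
q(T) = 1
107*q(-6) + w(N) = 107*1 + (½)*(111 - 7*(-1))/(-1) = 107 + (½)*(-1)*(111 + 7) = 107 + (½)*(-1)*118 = 107 - 59 = 48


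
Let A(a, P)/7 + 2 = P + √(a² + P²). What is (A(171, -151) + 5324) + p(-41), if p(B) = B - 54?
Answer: 4158 + 7*√52042 ≈ 5754.9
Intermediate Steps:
p(B) = -54 + B
A(a, P) = -14 + 7*P + 7*√(P² + a²) (A(a, P) = -14 + 7*(P + √(a² + P²)) = -14 + 7*(P + √(P² + a²)) = -14 + (7*P + 7*√(P² + a²)) = -14 + 7*P + 7*√(P² + a²))
(A(171, -151) + 5324) + p(-41) = ((-14 + 7*(-151) + 7*√((-151)² + 171²)) + 5324) + (-54 - 41) = ((-14 - 1057 + 7*√(22801 + 29241)) + 5324) - 95 = ((-14 - 1057 + 7*√52042) + 5324) - 95 = ((-1071 + 7*√52042) + 5324) - 95 = (4253 + 7*√52042) - 95 = 4158 + 7*√52042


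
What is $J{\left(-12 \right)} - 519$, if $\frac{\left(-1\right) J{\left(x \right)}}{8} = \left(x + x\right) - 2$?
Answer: $-311$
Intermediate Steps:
$J{\left(x \right)} = 16 - 16 x$ ($J{\left(x \right)} = - 8 \left(\left(x + x\right) - 2\right) = - 8 \left(2 x - 2\right) = - 8 \left(-2 + 2 x\right) = 16 - 16 x$)
$J{\left(-12 \right)} - 519 = \left(16 - -192\right) - 519 = \left(16 + 192\right) - 519 = 208 - 519 = -311$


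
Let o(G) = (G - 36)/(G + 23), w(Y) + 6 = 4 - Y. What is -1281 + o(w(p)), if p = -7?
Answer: -35899/28 ≈ -1282.1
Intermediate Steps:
w(Y) = -2 - Y (w(Y) = -6 + (4 - Y) = -2 - Y)
o(G) = (-36 + G)/(23 + G)
-1281 + o(w(p)) = -1281 + (-36 + (-2 - 1*(-7)))/(23 + (-2 - 1*(-7))) = -1281 + (-36 + (-2 + 7))/(23 + (-2 + 7)) = -1281 + (-36 + 5)/(23 + 5) = -1281 - 31/28 = -35899/28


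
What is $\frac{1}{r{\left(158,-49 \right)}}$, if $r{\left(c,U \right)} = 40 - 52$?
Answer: $- \frac{1}{12} \approx -0.083333$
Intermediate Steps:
$r{\left(c,U \right)} = -12$ ($r{\left(c,U \right)} = 40 - 52 = -12$)
$\frac{1}{r{\left(158,-49 \right)}} = \frac{1}{-12} = - \frac{1}{12}$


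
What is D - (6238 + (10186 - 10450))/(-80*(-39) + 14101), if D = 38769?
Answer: 667634975/17221 ≈ 38769.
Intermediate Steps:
D - (6238 + (10186 - 10450))/(-80*(-39) + 14101) = 38769 - (6238 + (10186 - 10450))/(-80*(-39) + 14101) = 38769 - (6238 - 264)/(3120 + 14101) = 38769 - 5974/17221 = 667634975/17221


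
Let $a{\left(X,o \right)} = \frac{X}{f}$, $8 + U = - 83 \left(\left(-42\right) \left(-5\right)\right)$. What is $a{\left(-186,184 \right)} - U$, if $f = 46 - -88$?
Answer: $\frac{1168253}{67} \approx 17437.0$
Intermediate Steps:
$f = 134$ ($f = 46 + 88 = 134$)
$U = -17438$ ($U = -8 - 83 \left(\left(-42\right) \left(-5\right)\right) = -8 - 17430 = -17438$)
$a{\left(X,o \right)} = \frac{X}{134}$
$a{\left(-186,184 \right)} - U = \frac{1}{134} \left(-186\right) - -17438 = - \frac{93}{67} + 17438 = \frac{1168253}{67}$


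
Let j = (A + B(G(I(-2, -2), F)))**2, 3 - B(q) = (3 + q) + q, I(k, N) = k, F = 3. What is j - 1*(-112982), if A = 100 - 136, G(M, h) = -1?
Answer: 114138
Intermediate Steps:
B(q) = -2*q (B(q) = 3 - ((3 + q) + q) = 3 - (3 + 2*q) = 3 + (-3 - 2*q) = -2*q)
A = -36
j = 1156 (j = (-36 - 2*(-1))**2 = (-36 + 2)**2 = (-34)**2 = 1156)
j - 1*(-112982) = 1156 - 1*(-112982) = 1156 + 112982 = 114138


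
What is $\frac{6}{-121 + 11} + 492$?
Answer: $\frac{27057}{55} \approx 491.95$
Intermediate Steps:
$\frac{6}{-121 + 11} + 492 = \frac{6}{-110} + 492 = 6 \left(- \frac{1}{110}\right) + 492 = - \frac{3}{55} + 492 = \frac{27057}{55}$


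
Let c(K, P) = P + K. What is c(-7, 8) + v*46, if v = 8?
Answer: 369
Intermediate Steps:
c(K, P) = K + P
c(-7, 8) + v*46 = (-7 + 8) + 8*46 = 1 + 368 = 369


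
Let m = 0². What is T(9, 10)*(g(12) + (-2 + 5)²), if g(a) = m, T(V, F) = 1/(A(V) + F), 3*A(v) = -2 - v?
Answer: 27/19 ≈ 1.4211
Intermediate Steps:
A(v) = -⅔ - v/3 (A(v) = (-2 - v)/3 = -⅔ - v/3)
T(V, F) = 1/(-⅔ + F - V/3) (T(V, F) = 1/((-⅔ - V/3) + F) = 1/(-⅔ + F - V/3))
m = 0
g(a) = 0
T(9, 10)*(g(12) + (-2 + 5)²) = (3/(-2 - 1*9 + 3*10))*(0 + (-2 + 5)²) = (3/(-2 - 9 + 30))*(0 + 3²) = (3/19)*(0 + 9) = (3*(1/19))*9 = (3/19)*9 = 27/19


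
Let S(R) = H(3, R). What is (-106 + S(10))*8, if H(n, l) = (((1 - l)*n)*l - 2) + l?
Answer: -2944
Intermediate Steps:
H(n, l) = -2 + l + l*n*(1 - l) (H(n, l) = ((n*(1 - l))*l - 2) + l = (l*n*(1 - l) - 2) + l = (-2 + l*n*(1 - l)) + l = -2 + l + l*n*(1 - l))
S(R) = -2 - 3*R² + 4*R (S(R) = -2 + R + R*3 - 1*3*R² = -2 + R + 3*R - 3*R² = -2 - 3*R² + 4*R)
(-106 + S(10))*8 = (-106 + (-2 - 3*10² + 4*10))*8 = (-106 + (-2 - 3*100 + 40))*8 = (-106 + (-2 - 300 + 40))*8 = (-106 - 262)*8 = -368*8 = -2944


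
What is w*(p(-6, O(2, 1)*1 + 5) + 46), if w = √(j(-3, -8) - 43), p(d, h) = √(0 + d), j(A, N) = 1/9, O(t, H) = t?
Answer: I*√386*(46 + I*√6)/3 ≈ -16.042 + 301.25*I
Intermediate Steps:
j(A, N) = ⅑
p(d, h) = √d
w = I*√386/3 (w = √(⅑ - 43) = √(-386/9) = I*√386/3 ≈ 6.549*I)
w*(p(-6, O(2, 1)*1 + 5) + 46) = (I*√386/3)*(√(-6) + 46) = (I*√386/3)*(I*√6 + 46) = (I*√386/3)*(46 + I*√6) = I*√386*(46 + I*√6)/3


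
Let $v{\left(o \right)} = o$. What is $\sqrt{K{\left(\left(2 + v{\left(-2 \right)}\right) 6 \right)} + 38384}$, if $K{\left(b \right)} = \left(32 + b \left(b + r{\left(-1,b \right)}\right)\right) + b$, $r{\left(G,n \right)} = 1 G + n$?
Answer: $196$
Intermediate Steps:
$r{\left(G,n \right)} = G + n$
$K{\left(b \right)} = 32 + b + b \left(-1 + 2 b\right)$ ($K{\left(b \right)} = \left(32 + b \left(b + \left(-1 + b\right)\right)\right) + b = \left(32 + b \left(-1 + 2 b\right)\right) + b = 32 + b + b \left(-1 + 2 b\right)$)
$\sqrt{K{\left(\left(2 + v{\left(-2 \right)}\right) 6 \right)} + 38384} = \sqrt{\left(32 + 2 \left(\left(2 - 2\right) 6\right)^{2}\right) + 38384} = \sqrt{\left(32 + 2 \left(0 \cdot 6\right)^{2}\right) + 38384} = \sqrt{\left(32 + 2 \cdot 0^{2}\right) + 38384} = \sqrt{\left(32 + 2 \cdot 0\right) + 38384} = \sqrt{\left(32 + 0\right) + 38384} = \sqrt{32 + 38384} = \sqrt{38416} = 196$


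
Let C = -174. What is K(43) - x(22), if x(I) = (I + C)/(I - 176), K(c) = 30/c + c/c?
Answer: 2353/3311 ≈ 0.71066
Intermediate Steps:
K(c) = 1 + 30/c (K(c) = 30/c + 1 = 1 + 30/c)
x(I) = (-174 + I)/(-176 + I) (x(I) = (I - 174)/(I - 176) = (-174 + I)/(-176 + I))
K(43) - x(22) = (30 + 43)/43 - (-174 + 22)/(-176 + 22) = (1/43)*73 - (-152)/(-154) = 73/43 - (-1)*(-152)/154 = 73/43 - 1*76/77 = 73/43 - 76/77 = 2353/3311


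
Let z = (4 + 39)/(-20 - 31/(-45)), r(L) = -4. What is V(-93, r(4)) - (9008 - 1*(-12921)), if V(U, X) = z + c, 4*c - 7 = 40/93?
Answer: -7089063313/323268 ≈ -21929.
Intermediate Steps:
z = -1935/869 (z = 43/(-20 - 31*(-1/45)) = 43/(-20 + 31/45) = 43/(-869/45) = 43*(-45/869) = -1935/869 ≈ -2.2267)
c = 691/372 (c = 7/4 + (40/93)/4 = 7/4 + (40*(1/93))/4 = 7/4 + (¼)*(40/93) = 7/4 + 10/93 = 691/372 ≈ 1.8575)
V(U, X) = -119341/323268 (V(U, X) = -1935/869 + 691/372 = -119341/323268)
V(-93, r(4)) - (9008 - 1*(-12921)) = -119341/323268 - (9008 - 1*(-12921)) = -119341/323268 - (9008 + 12921) = -119341/323268 - 1*21929 = -119341/323268 - 21929 = -7089063313/323268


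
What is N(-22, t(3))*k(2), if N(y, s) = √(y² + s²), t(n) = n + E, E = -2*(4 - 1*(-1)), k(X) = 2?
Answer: 2*√533 ≈ 46.174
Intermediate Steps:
E = -10 (E = -2*(4 + 1) = -2*5 = -10)
t(n) = -10 + n (t(n) = n - 10 = -10 + n)
N(y, s) = √(s² + y²)
N(-22, t(3))*k(2) = √((-10 + 3)² + (-22)²)*2 = √((-7)² + 484)*2 = √(49 + 484)*2 = √533*2 = 2*√533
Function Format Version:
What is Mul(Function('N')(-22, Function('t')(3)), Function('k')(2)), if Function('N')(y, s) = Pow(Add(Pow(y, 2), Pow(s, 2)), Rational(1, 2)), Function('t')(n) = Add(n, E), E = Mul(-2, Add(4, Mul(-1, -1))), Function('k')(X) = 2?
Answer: Mul(2, Pow(533, Rational(1, 2))) ≈ 46.174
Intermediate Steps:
E = -10 (E = Mul(-2, Add(4, 1)) = Mul(-2, 5) = -10)
Function('t')(n) = Add(-10, n) (Function('t')(n) = Add(n, -10) = Add(-10, n))
Function('N')(y, s) = Pow(Add(Pow(s, 2), Pow(y, 2)), Rational(1, 2))
Mul(Function('N')(-22, Function('t')(3)), Function('k')(2)) = Mul(Pow(Add(Pow(Add(-10, 3), 2), Pow(-22, 2)), Rational(1, 2)), 2) = Mul(Pow(Add(Pow(-7, 2), 484), Rational(1, 2)), 2) = Mul(Pow(Add(49, 484), Rational(1, 2)), 2) = Mul(Pow(533, Rational(1, 2)), 2) = Mul(2, Pow(533, Rational(1, 2)))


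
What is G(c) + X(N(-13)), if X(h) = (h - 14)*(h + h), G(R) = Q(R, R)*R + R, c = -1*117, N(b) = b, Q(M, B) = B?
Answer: 14274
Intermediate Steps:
c = -117
G(R) = R + R² (G(R) = R*R + R = R² + R = R + R²)
X(h) = 2*h*(-14 + h) (X(h) = (-14 + h)*(2*h) = 2*h*(-14 + h))
G(c) + X(N(-13)) = -117*(1 - 117) + 2*(-13)*(-14 - 13) = -117*(-116) + 2*(-13)*(-27) = 13572 + 702 = 14274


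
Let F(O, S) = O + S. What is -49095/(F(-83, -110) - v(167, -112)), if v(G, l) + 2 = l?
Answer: 49095/79 ≈ 621.46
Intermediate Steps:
v(G, l) = -2 + l
-49095/(F(-83, -110) - v(167, -112)) = -49095/((-83 - 110) - (-2 - 112)) = -49095/(-193 - 1*(-114)) = -49095/(-193 + 114) = -49095/(-79) = -49095*(-1/79) = 49095/79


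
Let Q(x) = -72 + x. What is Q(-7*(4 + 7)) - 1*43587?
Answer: -43736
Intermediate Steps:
Q(-7*(4 + 7)) - 1*43587 = (-72 - 7*(4 + 7)) - 1*43587 = (-72 - 7*11) - 43587 = (-72 - 77) - 43587 = -149 - 43587 = -43736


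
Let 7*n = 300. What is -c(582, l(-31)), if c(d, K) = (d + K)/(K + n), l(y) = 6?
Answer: -686/57 ≈ -12.035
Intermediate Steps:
n = 300/7 (n = (1/7)*300 = 300/7 ≈ 42.857)
c(d, K) = (K + d)/(300/7 + K) (c(d, K) = (d + K)/(K + 300/7) = (K + d)/(300/7 + K))
-c(582, l(-31)) = -7*(6 + 582)/(300 + 7*6) = -7*588/(300 + 42) = -7*588/342 = -1*686/57 = -686/57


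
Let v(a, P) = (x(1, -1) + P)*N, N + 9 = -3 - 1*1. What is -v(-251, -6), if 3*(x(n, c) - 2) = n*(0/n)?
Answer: -52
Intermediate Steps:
x(n, c) = 2 (x(n, c) = 2 + (n*(0/n))/3 = 2 + (n*0)/3 = 2 + (⅓)*0 = 2 + 0 = 2)
N = -13 (N = -9 + (-3 - 1*1) = -9 + (-3 - 1) = -9 - 4 = -13)
v(a, P) = -26 - 13*P (v(a, P) = (2 + P)*(-13) = -26 - 13*P)
-v(-251, -6) = -(-26 - 13*(-6)) = -(-26 + 78) = -1*52 = -52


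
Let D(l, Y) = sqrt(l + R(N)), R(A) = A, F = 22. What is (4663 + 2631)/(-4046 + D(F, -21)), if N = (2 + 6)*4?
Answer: -14755762/8185031 - 10941*sqrt(6)/8185031 ≈ -1.8060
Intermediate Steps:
N = 32 (N = 8*4 = 32)
D(l, Y) = sqrt(32 + l) (D(l, Y) = sqrt(l + 32) = sqrt(32 + l))
(4663 + 2631)/(-4046 + D(F, -21)) = (4663 + 2631)/(-4046 + sqrt(32 + 22)) = 7294/(-4046 + sqrt(54)) = 7294/(-4046 + 3*sqrt(6))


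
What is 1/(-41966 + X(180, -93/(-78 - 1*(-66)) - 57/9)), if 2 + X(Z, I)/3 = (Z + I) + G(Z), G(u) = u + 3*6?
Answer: -4/163335 ≈ -2.4490e-5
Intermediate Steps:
G(u) = 18 + u (G(u) = u + 18 = 18 + u)
X(Z, I) = 48 + 3*I + 6*Z (X(Z, I) = -6 + 3*((Z + I) + (18 + Z)) = -6 + 3*((I + Z) + (18 + Z)) = -6 + 3*(18 + I + 2*Z) = -6 + (54 + 3*I + 6*Z) = 48 + 3*I + 6*Z)
1/(-41966 + X(180, -93/(-78 - 1*(-66)) - 57/9)) = 1/(-41966 + (48 + 3*(-93/(-78 - 1*(-66)) - 57/9) + 6*180)) = 1/(-41966 + (48 + 3*(-93/(-78 + 66) - 57*⅑) + 1080)) = 1/(-41966 + (48 + 3*(-93/(-12) - 19/3) + 1080)) = 1/(-41966 + (48 + 3*(-93*(-1/12) - 19/3) + 1080)) = 1/(-41966 + (48 + 3*(31/4 - 19/3) + 1080)) = 1/(-41966 + (48 + 3*(17/12) + 1080)) = 1/(-41966 + (48 + 17/4 + 1080)) = 1/(-41966 + 4529/4) = 1/(-163335/4) = -4/163335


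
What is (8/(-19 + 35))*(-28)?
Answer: -14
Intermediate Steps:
(8/(-19 + 35))*(-28) = (8/16)*(-28) = ((1/16)*8)*(-28) = (1/2)*(-28) = -14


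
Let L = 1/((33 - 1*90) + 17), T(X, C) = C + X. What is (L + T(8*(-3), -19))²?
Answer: 2961841/1600 ≈ 1851.2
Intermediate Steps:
L = -1/40 (L = 1/((33 - 90) + 17) = 1/(-57 + 17) = 1/(-40) = -1/40 ≈ -0.025000)
(L + T(8*(-3), -19))² = (-1/40 + (-19 + 8*(-3)))² = (-1/40 + (-19 - 24))² = (-1/40 - 43)² = (-1721/40)² = 2961841/1600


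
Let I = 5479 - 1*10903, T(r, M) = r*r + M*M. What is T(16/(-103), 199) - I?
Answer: 477670481/10609 ≈ 45025.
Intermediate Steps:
T(r, M) = M**2 + r**2 (T(r, M) = r**2 + M**2 = M**2 + r**2)
I = -5424 (I = 5479 - 10903 = -5424)
T(16/(-103), 199) - I = (199**2 + (16/(-103))**2) - 1*(-5424) = (39601 + (16*(-1/103))**2) + 5424 = (39601 + (-16/103)**2) + 5424 = (39601 + 256/10609) + 5424 = 420127265/10609 + 5424 = 477670481/10609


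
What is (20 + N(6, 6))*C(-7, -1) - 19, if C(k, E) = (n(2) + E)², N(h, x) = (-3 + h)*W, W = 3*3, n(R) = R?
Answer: 28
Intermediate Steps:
W = 9
N(h, x) = -27 + 9*h (N(h, x) = (-3 + h)*9 = -27 + 9*h)
C(k, E) = (2 + E)²
(20 + N(6, 6))*C(-7, -1) - 19 = (20 + (-27 + 9*6))*(2 - 1)² - 19 = (20 + (-27 + 54))*1² - 19 = (20 + 27)*1 - 19 = 47*1 - 19 = 47 - 19 = 28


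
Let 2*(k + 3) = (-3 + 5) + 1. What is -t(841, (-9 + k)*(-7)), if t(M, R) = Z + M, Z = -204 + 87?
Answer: -724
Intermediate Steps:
Z = -117
k = -3/2 (k = -3 + ((-3 + 5) + 1)/2 = -3 + (2 + 1)/2 = -3 + (1/2)*3 = -3 + 3/2 = -3/2 ≈ -1.5000)
t(M, R) = -117 + M
-t(841, (-9 + k)*(-7)) = -(-117 + 841) = -1*724 = -724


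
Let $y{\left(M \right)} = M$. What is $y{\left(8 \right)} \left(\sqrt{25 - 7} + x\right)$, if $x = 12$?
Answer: $96 + 24 \sqrt{2} \approx 129.94$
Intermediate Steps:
$y{\left(8 \right)} \left(\sqrt{25 - 7} + x\right) = 8 \left(\sqrt{25 - 7} + 12\right) = 8 \left(\sqrt{18} + 12\right) = 8 \left(3 \sqrt{2} + 12\right) = 8 \left(12 + 3 \sqrt{2}\right) = 96 + 24 \sqrt{2}$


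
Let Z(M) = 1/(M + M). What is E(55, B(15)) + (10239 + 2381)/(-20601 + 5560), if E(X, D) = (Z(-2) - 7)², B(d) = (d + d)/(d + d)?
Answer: 12447561/240656 ≈ 51.723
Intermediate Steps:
Z(M) = 1/(2*M)
B(d) = 1 (B(d) = (2*d)/((2*d)) = (2*d)*(1/(2*d)) = 1)
E(X, D) = 841/16 (E(X, D) = ((½)/(-2) - 7)² = ((½)*(-½) - 7)² = (-¼ - 7)² = (-29/4)² = 841/16)
E(55, B(15)) + (10239 + 2381)/(-20601 + 5560) = 841/16 + (10239 + 2381)/(-20601 + 5560) = 841/16 + 12620/(-15041) = 841/16 + 12620*(-1/15041) = 841/16 - 12620/15041 = 12447561/240656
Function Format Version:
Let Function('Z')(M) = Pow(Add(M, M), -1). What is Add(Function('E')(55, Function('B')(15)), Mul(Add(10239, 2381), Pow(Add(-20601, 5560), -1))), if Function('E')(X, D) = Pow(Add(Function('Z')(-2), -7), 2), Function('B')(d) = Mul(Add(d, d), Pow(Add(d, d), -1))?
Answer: Rational(12447561, 240656) ≈ 51.723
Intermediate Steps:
Function('Z')(M) = Mul(Rational(1, 2), Pow(M, -1)) (Function('Z')(M) = Pow(Mul(2, M), -1) = Mul(Rational(1, 2), Pow(M, -1)))
Function('B')(d) = 1 (Function('B')(d) = Mul(Mul(2, d), Pow(Mul(2, d), -1)) = Mul(Mul(2, d), Mul(Rational(1, 2), Pow(d, -1))) = 1)
Function('E')(X, D) = Rational(841, 16) (Function('E')(X, D) = Pow(Add(Mul(Rational(1, 2), Pow(-2, -1)), -7), 2) = Pow(Add(Mul(Rational(1, 2), Rational(-1, 2)), -7), 2) = Pow(Add(Rational(-1, 4), -7), 2) = Pow(Rational(-29, 4), 2) = Rational(841, 16))
Add(Function('E')(55, Function('B')(15)), Mul(Add(10239, 2381), Pow(Add(-20601, 5560), -1))) = Add(Rational(841, 16), Mul(Add(10239, 2381), Pow(Add(-20601, 5560), -1))) = Add(Rational(841, 16), Mul(12620, Pow(-15041, -1))) = Add(Rational(841, 16), Mul(12620, Rational(-1, 15041))) = Add(Rational(841, 16), Rational(-12620, 15041)) = Rational(12447561, 240656)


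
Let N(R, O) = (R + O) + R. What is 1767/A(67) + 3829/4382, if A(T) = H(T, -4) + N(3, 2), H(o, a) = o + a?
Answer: 1144979/44446 ≈ 25.761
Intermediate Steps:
N(R, O) = O + 2*R (N(R, O) = (O + R) + R = O + 2*R)
H(o, a) = a + o
A(T) = 4 + T (A(T) = (-4 + T) + (2 + 2*3) = (-4 + T) + (2 + 6) = (-4 + T) + 8 = 4 + T)
1767/A(67) + 3829/4382 = 1767/(4 + 67) + 3829/4382 = 1767/71 + 3829*(1/4382) = 1767*(1/71) + 547/626 = 1767/71 + 547/626 = 1144979/44446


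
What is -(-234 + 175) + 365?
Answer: 424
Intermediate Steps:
-(-234 + 175) + 365 = -1*(-59) + 365 = 59 + 365 = 424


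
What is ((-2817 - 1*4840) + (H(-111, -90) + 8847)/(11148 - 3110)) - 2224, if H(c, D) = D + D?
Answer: -79414811/8038 ≈ -9879.9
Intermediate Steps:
H(c, D) = 2*D
((-2817 - 1*4840) + (H(-111, -90) + 8847)/(11148 - 3110)) - 2224 = ((-2817 - 1*4840) + (2*(-90) + 8847)/(11148 - 3110)) - 2224 = ((-2817 - 4840) + (-180 + 8847)/8038) - 2224 = (-7657 + 8667*(1/8038)) - 2224 = (-7657 + 8667/8038) - 2224 = -61538299/8038 - 2224 = -79414811/8038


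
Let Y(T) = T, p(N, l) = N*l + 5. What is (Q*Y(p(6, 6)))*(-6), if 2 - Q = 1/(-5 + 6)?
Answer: -246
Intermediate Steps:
p(N, l) = 5 + N*l
Q = 1 (Q = 2 - 1/(-5 + 6) = 2 - 1/1 = 2 - 1*1 = 2 - 1 = 1)
(Q*Y(p(6, 6)))*(-6) = (1*(5 + 6*6))*(-6) = (1*(5 + 36))*(-6) = (1*41)*(-6) = 41*(-6) = -246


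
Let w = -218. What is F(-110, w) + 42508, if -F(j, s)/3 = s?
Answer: 43162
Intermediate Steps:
F(j, s) = -3*s
F(-110, w) + 42508 = -3*(-218) + 42508 = 654 + 42508 = 43162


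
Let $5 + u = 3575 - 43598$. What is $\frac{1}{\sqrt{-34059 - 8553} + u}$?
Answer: $- \frac{10007}{400570849} - \frac{i \sqrt{10653}}{801141698} \approx -2.4982 \cdot 10^{-5} - 1.2883 \cdot 10^{-7} i$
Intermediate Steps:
$u = -40028$ ($u = -5 + \left(3575 - 43598\right) = -5 - 40023 = -40028$)
$\frac{1}{\sqrt{-34059 - 8553} + u} = \frac{1}{\sqrt{-34059 - 8553} - 40028} = \frac{1}{\sqrt{-42612} - 40028} = \frac{1}{2 i \sqrt{10653} - 40028} = \frac{1}{-40028 + 2 i \sqrt{10653}}$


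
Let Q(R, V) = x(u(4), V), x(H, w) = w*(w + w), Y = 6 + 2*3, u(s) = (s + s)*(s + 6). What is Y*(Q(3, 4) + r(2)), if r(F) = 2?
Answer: 408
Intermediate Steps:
u(s) = 2*s*(6 + s) (u(s) = (2*s)*(6 + s) = 2*s*(6 + s))
Y = 12 (Y = 6 + 6 = 12)
x(H, w) = 2*w² (x(H, w) = w*(2*w) = 2*w²)
Q(R, V) = 2*V²
Y*(Q(3, 4) + r(2)) = 12*(2*4² + 2) = 12*(2*16 + 2) = 12*(32 + 2) = 12*34 = 408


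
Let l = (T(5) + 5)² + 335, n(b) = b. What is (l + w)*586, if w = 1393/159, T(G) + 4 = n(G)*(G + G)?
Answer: 274375162/159 ≈ 1.7256e+6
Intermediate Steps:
T(G) = -4 + 2*G² (T(G) = -4 + G*(G + G) = -4 + G*(2*G) = -4 + 2*G²)
l = 2936 (l = ((-4 + 2*5²) + 5)² + 335 = ((-4 + 2*25) + 5)² + 335 = ((-4 + 50) + 5)² + 335 = (46 + 5)² + 335 = 51² + 335 = 2601 + 335 = 2936)
w = 1393/159 (w = 1393*(1/159) = 1393/159 ≈ 8.7610)
(l + w)*586 = (2936 + 1393/159)*586 = (468217/159)*586 = 274375162/159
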